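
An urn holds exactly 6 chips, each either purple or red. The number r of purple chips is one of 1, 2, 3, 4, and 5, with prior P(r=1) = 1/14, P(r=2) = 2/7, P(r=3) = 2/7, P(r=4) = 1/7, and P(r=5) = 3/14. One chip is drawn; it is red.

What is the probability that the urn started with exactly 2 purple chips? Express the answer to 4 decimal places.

0.4000

For each hypothesis, P(data | H) works out to: P(data | r = 1) = (5/6) = 5/6; P(data | r = 2) = (4/6) = 2/3; P(data | r = 3) = (3/6) = 1/2; P(data | r = 4) = (2/6) = 1/3; P(data | r = 5) = (1/6) = 1/6.
Weighting by the prior gives 1/14 · 5/6 = 5/84, 2/7 · 2/3 = 4/21, 2/7 · 1/2 = 1/7, 1/7 · 1/3 = 1/21, 3/14 · 1/6 = 1/28; with total 10/21.
Therefore the posterior P(r = 2 | data) = (4/21) / (10/21) = 2/5.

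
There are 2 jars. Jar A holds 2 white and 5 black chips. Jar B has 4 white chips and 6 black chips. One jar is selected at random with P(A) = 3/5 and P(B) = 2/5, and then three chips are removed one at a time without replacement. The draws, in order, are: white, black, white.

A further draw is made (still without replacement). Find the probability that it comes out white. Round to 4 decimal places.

For each hypothesis, P(data | H) works out to: P(data | jar A) = (2/7)(5/6)(1/5) = 1/21; P(data | jar B) = (4/10)(6/9)(3/8) = 1/10.
The prior-weighted likelihoods are 3/5 · 1/21 = 1/35, 2/5 · 1/10 = 1/25; summing to 12/175.
Normalising, the posterior is P(jar A | data) = 5/12, P(jar B | data) = 7/12.
Averaging over the posterior, P(white next | data) = (0)(5/12) + (2/7)(7/12) = 1/6.

0.1667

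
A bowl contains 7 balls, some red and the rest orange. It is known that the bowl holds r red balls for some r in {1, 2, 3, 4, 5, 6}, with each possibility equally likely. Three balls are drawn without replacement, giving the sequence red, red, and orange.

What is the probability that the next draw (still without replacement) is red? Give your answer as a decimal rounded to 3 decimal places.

Compute the likelihood of the observed sequence for each case: P(data | r = 1) = (1/7)(0/6) = 0; P(data | r = 2) = (2/7)(1/6)(5/5) = 1/21; P(data | r = 3) = (3/7)(2/6)(4/5) = 4/35; P(data | r = 4) = (4/7)(3/6)(3/5) = 6/35; P(data | r = 5) = (5/7)(4/6)(2/5) = 4/21; P(data | r = 6) = (6/7)(5/6)(1/5) = 1/7.
The prior-weighted likelihoods are 1/6 · 0 = 0, 1/6 · 1/21 = 1/126, 1/6 · 4/35 = 2/105, 1/6 · 6/35 = 1/35, 1/6 · 4/21 = 2/63, 1/6 · 1/7 = 1/42; with total 1/9.
The posterior is then P(r = 1 | data) = 0, P(r = 2 | data) = 1/14, P(r = 3 | data) = 6/35, P(r = 4 | data) = 9/35, P(r = 5 | data) = 2/7, P(r = 6 | data) = 3/14.
The predictive probability is P(red next | data) = (0)(1/14) + (1/4)(6/35) + (1/2)(9/35) + (3/4)(2/7) + (1)(3/14) = 3/5.

0.600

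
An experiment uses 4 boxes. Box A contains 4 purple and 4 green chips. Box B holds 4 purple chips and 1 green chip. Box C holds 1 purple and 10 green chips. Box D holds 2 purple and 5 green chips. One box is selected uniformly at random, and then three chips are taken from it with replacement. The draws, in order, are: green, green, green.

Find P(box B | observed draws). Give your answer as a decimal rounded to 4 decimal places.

The likelihood of the observed sequence under each hypothesis: P(data | box A) = (4/8)(4/8)(4/8) = 0.125; P(data | box B) = (1/5)(1/5)(1/5) = 0.008; P(data | box C) = (10/11)(10/11)(10/11) = 0.75131; P(data | box D) = (5/7)(5/7)(5/7) = 0.36443.
The prior-weighted likelihoods are 1/4 · 0.125 = 0.03125, 1/4 · 0.008 = 0.002, 1/4 · 0.75131 = 0.18783, 1/4 · 0.36443 = 0.091108; summing to 0.31219.
Hence P(box B | data) = (0.002) / (0.31219) = 0.0064064.

0.0064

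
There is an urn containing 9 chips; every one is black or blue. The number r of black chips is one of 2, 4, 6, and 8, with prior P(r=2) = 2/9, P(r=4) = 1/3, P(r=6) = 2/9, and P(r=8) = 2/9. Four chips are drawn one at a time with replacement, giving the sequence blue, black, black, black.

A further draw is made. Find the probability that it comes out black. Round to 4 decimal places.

0.6562

Compute the likelihood of the observed sequence for each case: P(data | r = 2) = (7/9)(2/9)(2/9)(2/9) = 0.0085353; P(data | r = 4) = (5/9)(4/9)(4/9)(4/9) = 0.048773; P(data | r = 6) = (3/9)(6/9)(6/9)(6/9) = 0.098765; P(data | r = 8) = (1/9)(8/9)(8/9)(8/9) = 0.078037.
The prior-weighted likelihoods are 2/9 · 0.0085353 = 0.0018967, 1/3 · 0.048773 = 0.016258, 2/9 · 0.098765 = 0.021948, 2/9 · 0.078037 = 0.017342; summing to 0.057444.
Normalising, the posterior is P(r = 2 | data) = 0.033019, P(r = 4 | data) = 0.28302, P(r = 6 | data) = 0.38208, P(r = 8 | data) = 0.30189.
The predictive probability is P(black next | data) = (2/9)(0.033019) + (4/9)(0.28302) + (2/3)(0.38208) + (8/9)(0.30189) = 0.65618.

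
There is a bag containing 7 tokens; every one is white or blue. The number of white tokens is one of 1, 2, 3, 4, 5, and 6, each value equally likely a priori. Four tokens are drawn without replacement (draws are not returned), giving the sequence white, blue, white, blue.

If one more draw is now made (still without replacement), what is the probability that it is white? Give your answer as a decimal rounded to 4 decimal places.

For each hypothesis, P(data | H) works out to: P(data | r = 1) = (1/7)(6/6)(0/5) = 0; P(data | r = 2) = (2/7)(5/6)(1/5)(4/4) = 1/21; P(data | r = 3) = (3/7)(4/6)(2/5)(3/4) = 3/35; P(data | r = 4) = (4/7)(3/6)(3/5)(2/4) = 3/35; P(data | r = 5) = (5/7)(2/6)(4/5)(1/4) = 1/21; P(data | r = 6) = (6/7)(1/6)(5/5)(0/4) = 0.
The prior-weighted likelihoods are 1/6 · 0 = 0, 1/6 · 1/21 = 1/126, 1/6 · 3/35 = 1/70, 1/6 · 3/35 = 1/70, 1/6 · 1/21 = 1/126, 1/6 · 0 = 0; these sum to 2/45.
Dividing through by the total gives posterior P(r = 1 | data) = 0, P(r = 2 | data) = 5/28, P(r = 3 | data) = 9/28, P(r = 4 | data) = 9/28, P(r = 5 | data) = 5/28, P(r = 6 | data) = 0.
Averaging over the posterior, P(white next | data) = (0)(5/28) + (1/3)(9/28) + (2/3)(9/28) + (1)(5/28) = 1/2.

0.5000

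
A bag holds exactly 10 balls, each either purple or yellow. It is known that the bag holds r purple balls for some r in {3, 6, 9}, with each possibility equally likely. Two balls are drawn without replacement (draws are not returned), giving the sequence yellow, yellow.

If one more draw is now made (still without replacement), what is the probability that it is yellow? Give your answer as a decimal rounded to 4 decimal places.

Compute the likelihood of the observed sequence for each case: P(data | r = 3) = (7/10)(6/9) = 7/15; P(data | r = 6) = (4/10)(3/9) = 2/15; P(data | r = 9) = (1/10)(0/9) = 0.
The prior-weighted likelihoods are 1/3 · 7/15 = 7/45, 1/3 · 2/15 = 2/45, 1/3 · 0 = 0; summing to 1/5.
Normalising, the posterior is P(r = 3 | data) = 7/9, P(r = 6 | data) = 2/9, P(r = 9 | data) = 0.
So P(yellow next | data) = Σ P(yellow next | H) P(H | data) = (5/8)(7/9) + (1/4)(2/9) = 13/24.

0.5417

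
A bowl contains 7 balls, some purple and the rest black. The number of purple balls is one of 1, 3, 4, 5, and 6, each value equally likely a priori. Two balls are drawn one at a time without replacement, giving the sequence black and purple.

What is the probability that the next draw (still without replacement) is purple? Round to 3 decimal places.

Compute the likelihood of the observed sequence for each case: P(data | r = 1) = (6/7)(1/6) = 1/7; P(data | r = 3) = (4/7)(3/6) = 2/7; P(data | r = 4) = (3/7)(4/6) = 2/7; P(data | r = 5) = (2/7)(5/6) = 5/21; P(data | r = 6) = (1/7)(6/6) = 1/7.
Weighting by the prior gives 1/5 · 1/7 = 1/35, 1/5 · 2/7 = 2/35, 1/5 · 2/7 = 2/35, 1/5 · 5/21 = 1/21, 1/5 · 1/7 = 1/35; summing to 23/105.
Dividing through by the total gives posterior P(r = 1 | data) = 3/23, P(r = 3 | data) = 6/23, P(r = 4 | data) = 6/23, P(r = 5 | data) = 5/23, P(r = 6 | data) = 3/23.
The predictive probability is P(purple next | data) = (0)(3/23) + (2/5)(6/23) + (3/5)(6/23) + (4/5)(5/23) + (1)(3/23) = 13/23.

0.565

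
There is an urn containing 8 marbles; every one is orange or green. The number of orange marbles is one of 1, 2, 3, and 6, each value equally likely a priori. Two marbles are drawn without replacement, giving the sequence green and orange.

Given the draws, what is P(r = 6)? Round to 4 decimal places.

0.2609

Compute the likelihood of the observed sequence for each case: P(data | r = 1) = (7/8)(1/7) = 1/8; P(data | r = 2) = (6/8)(2/7) = 3/14; P(data | r = 3) = (5/8)(3/7) = 15/56; P(data | r = 6) = (2/8)(6/7) = 3/14.
Multiplying each by its prior: 1/4 · 1/8 = 1/32, 1/4 · 3/14 = 3/56, 1/4 · 15/56 = 15/224, 1/4 · 3/14 = 3/56; these sum to 23/112.
Hence P(r = 6 | data) = (3/56) / (23/112) = 6/23.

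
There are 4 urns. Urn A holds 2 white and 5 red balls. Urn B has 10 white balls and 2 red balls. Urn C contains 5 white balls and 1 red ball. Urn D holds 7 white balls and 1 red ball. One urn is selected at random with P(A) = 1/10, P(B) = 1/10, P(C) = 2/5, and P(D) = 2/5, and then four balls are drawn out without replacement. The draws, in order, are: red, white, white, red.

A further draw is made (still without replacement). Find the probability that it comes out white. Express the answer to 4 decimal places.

0.2414

The likelihood of the observed sequence under each hypothesis: P(data | urn A) = (5/7)(2/6)(1/5)(4/4) = 0.047619; P(data | urn B) = (2/12)(10/11)(9/10)(1/9) = 0.015152; P(data | urn C) = (1/6)(5/5)(4/4)(0/3) = 0; P(data | urn D) = (1/8)(7/7)(6/6)(0/5) = 0.
Weighting by the prior gives 1/10 · 0.047619 = 0.0047619, 1/10 · 0.015152 = 0.0015152, 2/5 · 0 = 0, 2/5 · 0 = 0; summing to 0.0062771.
Dividing through by the total gives posterior P(urn A | data) = 0.75862, P(urn B | data) = 0.24138, P(urn C | data) = 0, P(urn D | data) = 0.
So P(white next | data) = Σ P(white next | H) P(H | data) = (0)(0.75862) + (1)(0.24138) = 0.24138.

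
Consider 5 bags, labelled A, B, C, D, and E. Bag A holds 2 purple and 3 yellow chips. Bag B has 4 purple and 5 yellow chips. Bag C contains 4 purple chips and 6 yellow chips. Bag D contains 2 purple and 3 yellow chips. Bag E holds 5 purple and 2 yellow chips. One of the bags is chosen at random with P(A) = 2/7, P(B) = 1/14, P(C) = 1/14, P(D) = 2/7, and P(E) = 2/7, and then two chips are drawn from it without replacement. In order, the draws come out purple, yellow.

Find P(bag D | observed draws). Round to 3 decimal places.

0.308

Under each hypothesis, the probability of the observed sequence is: P(data | bag A) = (2/5)(3/4) = 0.3; P(data | bag B) = (4/9)(5/8) = 0.27778; P(data | bag C) = (4/10)(6/9) = 0.26667; P(data | bag D) = (2/5)(3/4) = 0.3; P(data | bag E) = (5/7)(2/6) = 0.2381.
The prior-weighted likelihoods are 2/7 · 0.3 = 0.085714, 1/14 · 0.27778 = 0.019841, 1/14 · 0.26667 = 0.019048, 2/7 · 0.3 = 0.085714, 2/7 · 0.2381 = 0.068027; summing to 0.27834.
By Bayes' rule, P(bag D | data) = (0.085714) / (0.27834) = 0.30794.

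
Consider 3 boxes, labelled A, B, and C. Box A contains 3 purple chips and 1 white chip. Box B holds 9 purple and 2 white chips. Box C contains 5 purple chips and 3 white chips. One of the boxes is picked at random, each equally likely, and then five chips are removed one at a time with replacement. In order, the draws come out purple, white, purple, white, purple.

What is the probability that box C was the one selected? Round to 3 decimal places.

The likelihood of the observed sequence under each hypothesis: P(data | box A) = (3/4)(1/4)(3/4)(1/4)(3/4) = 0.026367; P(data | box B) = (9/11)(2/11)(9/11)(2/11)(9/11) = 0.018106; P(data | box C) = (5/8)(3/8)(5/8)(3/8)(5/8) = 0.034332.
Multiplying each by its prior: 1/3 · 0.026367 = 0.0087891, 1/3 · 0.018106 = 0.0060354, 1/3 · 0.034332 = 0.011444; summing to 0.026269.
So P(box C | data) = (0.011444) / (0.026269) = 0.43566.

0.436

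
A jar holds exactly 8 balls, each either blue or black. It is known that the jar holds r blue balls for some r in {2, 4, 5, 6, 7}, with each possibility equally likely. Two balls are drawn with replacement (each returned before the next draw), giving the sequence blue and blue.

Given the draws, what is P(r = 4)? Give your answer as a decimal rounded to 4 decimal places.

0.1231

Under each hypothesis, the probability of the observed sequence is: P(data | r = 2) = (2/8)(2/8) = 1/16; P(data | r = 4) = (4/8)(4/8) = 1/4; P(data | r = 5) = (5/8)(5/8) = 25/64; P(data | r = 6) = (6/8)(6/8) = 9/16; P(data | r = 7) = (7/8)(7/8) = 49/64.
Multiplying each by its prior: 1/5 · 1/16 = 1/80, 1/5 · 1/4 = 1/20, 1/5 · 25/64 = 5/64, 1/5 · 9/16 = 9/80, 1/5 · 49/64 = 49/320; with total 13/32.
Hence P(r = 4 | data) = (1/20) / (13/32) = 8/65.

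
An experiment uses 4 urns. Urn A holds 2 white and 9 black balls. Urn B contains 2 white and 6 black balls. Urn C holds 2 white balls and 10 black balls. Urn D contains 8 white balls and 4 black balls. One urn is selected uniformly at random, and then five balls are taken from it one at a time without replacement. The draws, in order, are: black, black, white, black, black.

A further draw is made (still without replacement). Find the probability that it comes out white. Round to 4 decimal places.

0.2191

Under each hypothesis, the probability of the observed sequence is: P(data | urn A) = (9/11)(8/10)(2/9)(7/8)(6/7) = 0.10909; P(data | urn B) = (6/8)(5/7)(2/6)(4/5)(3/4) = 0.10714; P(data | urn C) = (10/12)(9/11)(2/10)(8/9)(7/8) = 0.10606; P(data | urn D) = (4/12)(3/11)(8/10)(2/9)(1/8) = 0.0020202.
Multiplying each by its prior: 1/4 · 0.10909 = 0.027273, 1/4 · 0.10714 = 0.026786, 1/4 · 0.10606 = 0.026515, 1/4 · 0.0020202 = 0.00050505; summing to 0.081079.
Dividing through by the total gives posterior P(urn A | data) = 0.33637, P(urn B | data) = 0.33037, P(urn C | data) = 0.32703, P(urn D | data) = 0.0062291.
The predictive probability is P(white next | data) = (1/6)(0.33637) + (1/3)(0.33037) + (1/7)(0.32703) + (1)(0.0062291) = 0.21913.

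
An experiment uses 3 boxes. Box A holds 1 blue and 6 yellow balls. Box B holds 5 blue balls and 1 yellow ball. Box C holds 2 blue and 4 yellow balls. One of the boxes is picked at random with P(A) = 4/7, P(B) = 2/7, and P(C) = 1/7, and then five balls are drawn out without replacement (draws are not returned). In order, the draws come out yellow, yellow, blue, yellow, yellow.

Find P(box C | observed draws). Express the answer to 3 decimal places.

Compute the likelihood of the observed sequence for each case: P(data | box A) = (6/7)(5/6)(1/5)(4/4)(3/3) = 1/7; P(data | box B) = (1/6)(0/5) = 0; P(data | box C) = (4/6)(3/5)(2/4)(2/3)(1/2) = 1/15.
Multiplying each by its prior: 4/7 · 1/7 = 4/49, 2/7 · 0 = 0, 1/7 · 1/15 = 1/105; with total 67/735.
By Bayes' rule, P(box C | data) = (1/105) / (67/735) = 7/67.

0.104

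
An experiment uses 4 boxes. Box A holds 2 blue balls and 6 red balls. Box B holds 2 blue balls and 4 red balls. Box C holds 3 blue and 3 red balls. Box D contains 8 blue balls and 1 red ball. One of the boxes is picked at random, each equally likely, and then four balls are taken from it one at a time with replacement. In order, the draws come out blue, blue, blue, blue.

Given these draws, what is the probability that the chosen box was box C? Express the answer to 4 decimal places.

Compute the likelihood of the observed sequence for each case: P(data | box A) = (2/8)(2/8)(2/8)(2/8) = 0.0039062; P(data | box B) = (2/6)(2/6)(2/6)(2/6) = 0.012346; P(data | box C) = (3/6)(3/6)(3/6)(3/6) = 0.0625; P(data | box D) = (8/9)(8/9)(8/9)(8/9) = 0.6243.
The prior-weighted likelihoods are 1/4 · 0.0039062 = 0.00097656, 1/4 · 0.012346 = 0.0030864, 1/4 · 0.0625 = 0.015625, 1/4 · 0.6243 = 0.15607; with total 0.17576.
Hence P(box C | data) = (0.015625) / (0.17576) = 0.088899.

0.0889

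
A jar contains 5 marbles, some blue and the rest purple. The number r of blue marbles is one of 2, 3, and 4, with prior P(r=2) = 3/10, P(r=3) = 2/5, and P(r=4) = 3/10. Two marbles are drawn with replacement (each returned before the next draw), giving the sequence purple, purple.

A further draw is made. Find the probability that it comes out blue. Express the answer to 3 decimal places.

0.496

For each hypothesis, P(data | H) works out to: P(data | r = 2) = (3/5)(3/5) = 9/25; P(data | r = 3) = (2/5)(2/5) = 4/25; P(data | r = 4) = (1/5)(1/5) = 1/25.
The prior-weighted likelihoods are 3/10 · 9/25 = 27/250, 2/5 · 4/25 = 8/125, 3/10 · 1/25 = 3/250; with total 23/125.
Dividing through by the total gives posterior P(r = 2 | data) = 27/46, P(r = 3 | data) = 8/23, P(r = 4 | data) = 3/46.
Averaging over the posterior, P(blue next | data) = (2/5)(27/46) + (3/5)(8/23) + (4/5)(3/46) = 57/115.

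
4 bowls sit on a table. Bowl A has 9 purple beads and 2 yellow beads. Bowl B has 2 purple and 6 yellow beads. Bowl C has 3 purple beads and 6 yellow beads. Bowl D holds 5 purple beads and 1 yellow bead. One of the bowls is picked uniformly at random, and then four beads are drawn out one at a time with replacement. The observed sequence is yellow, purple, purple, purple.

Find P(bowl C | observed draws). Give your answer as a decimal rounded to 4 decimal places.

The likelihood of the observed sequence under each hypothesis: P(data | bowl A) = (2/11)(9/11)(9/11)(9/11) = 0.099583; P(data | bowl B) = (6/8)(2/8)(2/8)(2/8) = 0.011719; P(data | bowl C) = (6/9)(3/9)(3/9)(3/9) = 0.024691; P(data | bowl D) = (1/6)(5/6)(5/6)(5/6) = 0.096451.
Multiplying each by its prior: 1/4 · 0.099583 = 0.024896, 1/4 · 0.011719 = 0.0029297, 1/4 · 0.024691 = 0.0061728, 1/4 · 0.096451 = 0.024113; with total 0.058111.
So P(bowl C | data) = (0.0061728) / (0.058111) = 0.10622.

0.1062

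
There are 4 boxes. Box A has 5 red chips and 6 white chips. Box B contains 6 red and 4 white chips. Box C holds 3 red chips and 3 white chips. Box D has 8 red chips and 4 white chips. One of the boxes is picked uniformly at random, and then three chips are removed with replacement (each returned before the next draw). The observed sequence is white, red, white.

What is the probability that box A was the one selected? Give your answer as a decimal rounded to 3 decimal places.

0.314

For each hypothesis, P(data | H) works out to: P(data | box A) = (6/11)(5/11)(6/11) = 0.13524; P(data | box B) = (4/10)(6/10)(4/10) = 0.096; P(data | box C) = (3/6)(3/6)(3/6) = 0.125; P(data | box D) = (4/12)(8/12)(4/12) = 0.074074.
The prior-weighted likelihoods are 1/4 · 0.13524 = 0.033809, 1/4 · 0.096 = 0.024, 1/4 · 0.125 = 0.03125, 1/4 · 0.074074 = 0.018519; summing to 0.10758.
Therefore the posterior P(box A | data) = (0.033809) / (0.10758) = 0.31428.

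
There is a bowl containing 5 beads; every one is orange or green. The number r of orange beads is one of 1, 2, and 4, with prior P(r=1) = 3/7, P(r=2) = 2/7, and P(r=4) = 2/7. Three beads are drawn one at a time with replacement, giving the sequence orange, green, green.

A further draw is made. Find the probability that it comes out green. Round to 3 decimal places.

For each hypothesis, P(data | H) works out to: P(data | r = 1) = (1/5)(4/5)(4/5) = 16/125; P(data | r = 2) = (2/5)(3/5)(3/5) = 18/125; P(data | r = 4) = (4/5)(1/5)(1/5) = 4/125.
Weighting by the prior gives 3/7 · 16/125 = 48/875, 2/7 · 18/125 = 36/875, 2/7 · 4/125 = 8/875; these sum to 92/875.
Normalising, the posterior is P(r = 1 | data) = 12/23, P(r = 2 | data) = 9/23, P(r = 4 | data) = 2/23.
So P(green next | data) = Σ P(green next | H) P(H | data) = (4/5)(12/23) + (3/5)(9/23) + (1/5)(2/23) = 77/115.

0.670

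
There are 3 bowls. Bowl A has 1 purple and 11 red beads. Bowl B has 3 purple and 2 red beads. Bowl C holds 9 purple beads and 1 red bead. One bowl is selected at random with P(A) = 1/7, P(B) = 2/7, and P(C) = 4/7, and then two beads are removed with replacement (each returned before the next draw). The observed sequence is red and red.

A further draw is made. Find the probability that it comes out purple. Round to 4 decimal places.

0.2483

The likelihood of the observed sequence under each hypothesis: P(data | bowl A) = (11/12)(11/12) = 0.84028; P(data | bowl B) = (2/5)(2/5) = 0.16; P(data | bowl C) = (1/10)(1/10) = 0.01.
The prior-weighted likelihoods are 1/7 · 0.84028 = 0.12004, 2/7 · 0.16 = 0.045714, 4/7 · 0.01 = 0.0057143; with total 0.17147.
Dividing through by the total gives posterior P(bowl A | data) = 0.70007, P(bowl B | data) = 0.2666, P(bowl C | data) = 0.033326.
So P(purple next | data) = Σ P(purple next | H) P(H | data) = (1/12)(0.70007) + (3/5)(0.2666) + (9/10)(0.033326) = 0.2483.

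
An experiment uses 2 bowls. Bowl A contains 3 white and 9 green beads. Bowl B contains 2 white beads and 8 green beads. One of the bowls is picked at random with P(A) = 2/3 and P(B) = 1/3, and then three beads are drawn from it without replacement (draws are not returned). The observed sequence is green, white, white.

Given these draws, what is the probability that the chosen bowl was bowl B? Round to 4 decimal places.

For each hypothesis, P(data | H) works out to: P(data | bowl A) = (9/12)(3/11)(2/10) = 0.040909; P(data | bowl B) = (8/10)(2/9)(1/8) = 0.022222.
Multiplying each by its prior: 2/3 · 0.040909 = 0.027273, 1/3 · 0.022222 = 0.0074074; with total 0.03468.
Hence P(bowl B | data) = (0.0074074) / (0.03468) = 0.21359.

0.2136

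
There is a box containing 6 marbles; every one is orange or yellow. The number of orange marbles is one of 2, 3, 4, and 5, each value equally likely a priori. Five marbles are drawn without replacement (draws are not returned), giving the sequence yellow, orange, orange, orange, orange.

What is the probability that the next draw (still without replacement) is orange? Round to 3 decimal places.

0.714

Compute the likelihood of the observed sequence for each case: P(data | r = 2) = (4/6)(2/5)(1/4)(0/3) = 0; P(data | r = 3) = (3/6)(3/5)(2/4)(1/3)(0/2) = 0; P(data | r = 4) = (2/6)(4/5)(3/4)(2/3)(1/2) = 1/15; P(data | r = 5) = (1/6)(5/5)(4/4)(3/3)(2/2) = 1/6.
Multiplying each by its prior: 1/4 · 0 = 0, 1/4 · 0 = 0, 1/4 · 1/15 = 1/60, 1/4 · 1/6 = 1/24; these sum to 7/120.
Normalising, the posterior is P(r = 2 | data) = 0, P(r = 3 | data) = 0, P(r = 4 | data) = 2/7, P(r = 5 | data) = 5/7.
So P(orange next | data) = Σ P(orange next | H) P(H | data) = (0)(2/7) + (1)(5/7) = 5/7.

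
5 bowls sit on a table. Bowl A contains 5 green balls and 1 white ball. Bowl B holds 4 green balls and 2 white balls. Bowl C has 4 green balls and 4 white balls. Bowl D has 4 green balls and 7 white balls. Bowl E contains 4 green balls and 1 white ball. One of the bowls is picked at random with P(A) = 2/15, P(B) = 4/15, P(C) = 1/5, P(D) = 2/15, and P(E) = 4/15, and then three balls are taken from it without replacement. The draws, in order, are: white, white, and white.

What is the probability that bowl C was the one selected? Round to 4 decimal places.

0.3356

For each hypothesis, P(data | H) works out to: P(data | bowl A) = (1/6)(0/5) = 0; P(data | bowl B) = (2/6)(1/5)(0/4) = 0; P(data | bowl C) = (4/8)(3/7)(2/6) = 0.071429; P(data | bowl D) = (7/11)(6/10)(5/9) = 0.21212; P(data | bowl E) = (1/5)(0/4) = 0.
Multiplying each by its prior: 2/15 · 0 = 0, 4/15 · 0 = 0, 1/5 · 0.071429 = 0.014286, 2/15 · 0.21212 = 0.028283, 4/15 · 0 = 0; these sum to 0.042569.
By Bayes' rule, P(bowl C | data) = (0.014286) / (0.042569) = 0.33559.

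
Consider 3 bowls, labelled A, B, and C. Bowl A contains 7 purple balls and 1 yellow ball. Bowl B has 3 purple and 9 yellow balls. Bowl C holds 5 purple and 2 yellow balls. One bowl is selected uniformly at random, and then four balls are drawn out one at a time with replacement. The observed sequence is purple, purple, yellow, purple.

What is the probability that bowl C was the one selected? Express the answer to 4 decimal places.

Compute the likelihood of the observed sequence for each case: P(data | bowl A) = (7/8)(7/8)(1/8)(7/8) = 0.08374; P(data | bowl B) = (3/12)(3/12)(9/12)(3/12) = 0.011719; P(data | bowl C) = (5/7)(5/7)(2/7)(5/7) = 0.10412.
Multiplying each by its prior: 1/3 · 0.08374 = 0.027913, 1/3 · 0.011719 = 0.0039062, 1/3 · 0.10412 = 0.034708; these sum to 0.066527.
By Bayes' rule, P(bowl C | data) = (0.034708) / (0.066527) = 0.52171.

0.5217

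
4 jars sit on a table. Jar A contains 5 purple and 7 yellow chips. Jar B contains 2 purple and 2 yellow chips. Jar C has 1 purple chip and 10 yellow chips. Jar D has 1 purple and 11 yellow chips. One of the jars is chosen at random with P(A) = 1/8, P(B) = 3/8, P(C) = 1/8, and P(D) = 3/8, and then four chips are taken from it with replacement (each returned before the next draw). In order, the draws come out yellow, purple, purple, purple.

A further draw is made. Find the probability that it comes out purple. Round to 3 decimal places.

0.481

The likelihood of the observed sequence under each hypothesis: P(data | jar A) = (7/12)(5/12)(5/12)(5/12) = 0.042197; P(data | jar B) = (2/4)(2/4)(2/4)(2/4) = 0.0625; P(data | jar C) = (10/11)(1/11)(1/11)(1/11) = 0.00068301; P(data | jar D) = (11/12)(1/12)(1/12)(1/12) = 0.00053048.
Multiplying each by its prior: 1/8 · 0.042197 = 0.0052746, 3/8 · 0.0625 = 0.023438, 1/8 · 0.00068301 = 8.5377e-05, 3/8 · 0.00053048 = 0.00019893; summing to 0.028996.
Dividing through by the total gives posterior P(jar A | data) = 0.18191, P(jar B | data) = 0.80829, P(jar C | data) = 0.0029444, P(jar D | data) = 0.0068605.
So P(purple next | data) = Σ P(purple next | H) P(H | data) = (5/12)(0.18191) + (1/2)(0.80829) + (1/11)(0.0029444) + (1/12)(0.0068605) = 0.48078.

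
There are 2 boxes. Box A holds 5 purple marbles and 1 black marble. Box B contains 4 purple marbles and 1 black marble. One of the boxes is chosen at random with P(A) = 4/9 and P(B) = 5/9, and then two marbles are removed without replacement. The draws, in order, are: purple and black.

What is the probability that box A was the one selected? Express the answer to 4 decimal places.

0.4000

Under each hypothesis, the probability of the observed sequence is: P(data | box A) = (5/6)(1/5) = 1/6; P(data | box B) = (4/5)(1/4) = 1/5.
Weighting by the prior gives 4/9 · 1/6 = 2/27, 5/9 · 1/5 = 1/9; with total 5/27.
Therefore the posterior P(box A | data) = (2/27) / (5/27) = 2/5.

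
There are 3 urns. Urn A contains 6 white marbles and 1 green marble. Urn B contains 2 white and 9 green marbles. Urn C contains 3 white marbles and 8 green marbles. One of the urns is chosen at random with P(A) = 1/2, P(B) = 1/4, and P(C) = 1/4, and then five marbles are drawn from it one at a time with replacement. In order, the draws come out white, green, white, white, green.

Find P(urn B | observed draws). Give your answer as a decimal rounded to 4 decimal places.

0.0995

Compute the likelihood of the observed sequence for each case: P(data | urn A) = (6/7)(1/7)(6/7)(6/7)(1/7) = 0.012852; P(data | urn B) = (2/11)(9/11)(2/11)(2/11)(9/11) = 0.0040236; P(data | urn C) = (3/11)(8/11)(3/11)(3/11)(8/11) = 0.01073.
Weighting by the prior gives 1/2 · 0.012852 = 0.0064259, 1/4 · 0.0040236 = 0.0010059, 1/4 · 0.01073 = 0.0026824; summing to 0.010114.
Hence P(urn B | data) = (0.0010059) / (0.010114) = 0.099454.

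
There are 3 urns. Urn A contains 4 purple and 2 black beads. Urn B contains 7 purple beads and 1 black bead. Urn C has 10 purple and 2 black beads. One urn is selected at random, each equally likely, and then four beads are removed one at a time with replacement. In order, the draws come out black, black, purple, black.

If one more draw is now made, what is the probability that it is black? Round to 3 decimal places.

0.300

For each hypothesis, P(data | H) works out to: P(data | urn A) = (2/6)(2/6)(4/6)(2/6) = 0.024691; P(data | urn B) = (1/8)(1/8)(7/8)(1/8) = 0.001709; P(data | urn C) = (2/12)(2/12)(10/12)(2/12) = 0.003858.
Weighting by the prior gives 1/3 · 0.024691 = 0.0082305, 1/3 · 0.001709 = 0.00056966, 1/3 · 0.003858 = 0.001286; with total 0.010086.
Dividing through by the total gives posterior P(urn A | data) = 0.81602, P(urn B | data) = 0.05648, P(urn C | data) = 0.1275.
The predictive probability is P(black next | data) = (1/3)(0.81602) + (1/8)(0.05648) + (1/6)(0.1275) = 0.30032.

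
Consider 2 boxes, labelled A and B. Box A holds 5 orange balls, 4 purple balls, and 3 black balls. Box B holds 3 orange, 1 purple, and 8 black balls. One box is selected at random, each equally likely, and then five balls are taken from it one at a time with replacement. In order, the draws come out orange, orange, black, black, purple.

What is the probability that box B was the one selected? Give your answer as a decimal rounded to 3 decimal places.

0.390

Compute the likelihood of the observed sequence for each case: P(data | box A) = (5/12)(5/12)(3/12)(3/12)(4/12) = 0.0036169; P(data | box B) = (3/12)(3/12)(8/12)(8/12)(1/12) = 0.0023148.
Multiplying each by its prior: 1/2 · 0.0036169 = 0.0018084, 1/2 · 0.0023148 = 0.0011574; these sum to 0.0029659.
By Bayes' rule, P(box B | data) = (0.0011574) / (0.0029659) = 0.39024.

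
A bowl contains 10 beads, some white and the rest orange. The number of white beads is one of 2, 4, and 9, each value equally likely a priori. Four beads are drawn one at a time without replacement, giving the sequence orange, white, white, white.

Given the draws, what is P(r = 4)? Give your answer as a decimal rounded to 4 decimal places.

Under each hypothesis, the probability of the observed sequence is: P(data | r = 2) = (8/10)(2/9)(1/8)(0/7) = 0; P(data | r = 4) = (6/10)(4/9)(3/8)(2/7) = 1/35; P(data | r = 9) = (1/10)(9/9)(8/8)(7/7) = 1/10.
Weighting by the prior gives 1/3 · 0 = 0, 1/3 · 1/35 = 1/105, 1/3 · 1/10 = 1/30; these sum to 3/70.
So P(r = 4 | data) = (1/105) / (3/70) = 2/9.

0.2222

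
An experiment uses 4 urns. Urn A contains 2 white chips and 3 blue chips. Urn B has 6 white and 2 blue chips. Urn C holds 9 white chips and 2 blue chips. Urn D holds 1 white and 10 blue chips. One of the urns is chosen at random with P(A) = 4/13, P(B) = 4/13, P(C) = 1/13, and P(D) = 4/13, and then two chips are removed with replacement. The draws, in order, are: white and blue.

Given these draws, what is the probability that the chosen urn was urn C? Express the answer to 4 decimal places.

For each hypothesis, P(data | H) works out to: P(data | urn A) = (2/5)(3/5) = 0.24; P(data | urn B) = (6/8)(2/8) = 0.1875; P(data | urn C) = (9/11)(2/11) = 0.14876; P(data | urn D) = (1/11)(10/11) = 0.082645.
Weighting by the prior gives 4/13 · 0.24 = 0.073846, 4/13 · 0.1875 = 0.057692, 1/13 · 0.14876 = 0.011443, 4/13 · 0.082645 = 0.025429; with total 0.16841.
Hence P(urn C | data) = (0.011443) / (0.16841) = 0.067948.

0.0679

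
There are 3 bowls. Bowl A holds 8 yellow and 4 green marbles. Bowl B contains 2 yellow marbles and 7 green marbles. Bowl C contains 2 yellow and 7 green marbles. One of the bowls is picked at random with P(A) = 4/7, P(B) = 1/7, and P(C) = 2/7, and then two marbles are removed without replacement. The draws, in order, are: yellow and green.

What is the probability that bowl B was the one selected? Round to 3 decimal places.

Compute the likelihood of the observed sequence for each case: P(data | bowl A) = (8/12)(4/11) = 8/33; P(data | bowl B) = (2/9)(7/8) = 7/36; P(data | bowl C) = (2/9)(7/8) = 7/36.
The prior-weighted likelihoods are 4/7 · 8/33 = 32/231, 1/7 · 7/36 = 1/36, 2/7 · 7/36 = 1/18; summing to 205/924.
By Bayes' rule, P(bowl B | data) = (1/36) / (205/924) = 77/615.

0.125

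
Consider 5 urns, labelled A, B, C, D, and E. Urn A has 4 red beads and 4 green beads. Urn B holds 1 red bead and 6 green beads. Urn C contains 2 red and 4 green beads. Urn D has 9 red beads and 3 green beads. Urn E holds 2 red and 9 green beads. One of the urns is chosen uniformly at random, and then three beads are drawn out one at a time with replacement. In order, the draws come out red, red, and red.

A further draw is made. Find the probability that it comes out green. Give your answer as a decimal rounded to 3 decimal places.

The likelihood of the observed sequence under each hypothesis: P(data | urn A) = (4/8)(4/8)(4/8) = 0.125; P(data | urn B) = (1/7)(1/7)(1/7) = 0.0029155; P(data | urn C) = (2/6)(2/6)(2/6) = 0.037037; P(data | urn D) = (9/12)(9/12)(9/12) = 0.42188; P(data | urn E) = (2/11)(2/11)(2/11) = 0.0060105.
The prior-weighted likelihoods are 1/5 · 0.125 = 0.025, 1/5 · 0.0029155 = 0.00058309, 1/5 · 0.037037 = 0.0074074, 1/5 · 0.42188 = 0.084375, 1/5 · 0.0060105 = 0.0012021; with total 0.11857.
Dividing through by the total gives posterior P(urn A | data) = 0.21085, P(urn B | data) = 0.0049178, P(urn C | data) = 0.062474, P(urn D | data) = 0.71162, P(urn E | data) = 0.010139.
Averaging over the posterior, P(green next | data) = (1/2)(0.21085) + (6/7)(0.0049178) + (2/3)(0.062474) + (1/4)(0.71162) + (9/11)(0.010139) = 0.33749.

0.337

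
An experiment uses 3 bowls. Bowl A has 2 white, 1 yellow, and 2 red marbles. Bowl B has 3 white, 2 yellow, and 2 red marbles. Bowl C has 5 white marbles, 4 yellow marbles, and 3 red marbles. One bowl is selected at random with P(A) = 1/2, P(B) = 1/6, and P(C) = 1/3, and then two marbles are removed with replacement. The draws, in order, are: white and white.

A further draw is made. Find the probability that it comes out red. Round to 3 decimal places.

0.328

The likelihood of the observed sequence under each hypothesis: P(data | bowl A) = (2/5)(2/5) = 0.16; P(data | bowl B) = (3/7)(3/7) = 0.18367; P(data | bowl C) = (5/12)(5/12) = 0.17361.
Multiplying each by its prior: 1/2 · 0.16 = 0.08, 1/6 · 0.18367 = 0.030612, 1/3 · 0.17361 = 0.05787; with total 0.16848.
The posterior is then P(bowl A | data) = 0.47483, P(bowl B | data) = 0.18169, P(bowl C | data) = 0.34348.
The predictive probability is P(red next | data) = (2/5)(0.47483) + (2/7)(0.18169) + (1/4)(0.34348) = 0.32771.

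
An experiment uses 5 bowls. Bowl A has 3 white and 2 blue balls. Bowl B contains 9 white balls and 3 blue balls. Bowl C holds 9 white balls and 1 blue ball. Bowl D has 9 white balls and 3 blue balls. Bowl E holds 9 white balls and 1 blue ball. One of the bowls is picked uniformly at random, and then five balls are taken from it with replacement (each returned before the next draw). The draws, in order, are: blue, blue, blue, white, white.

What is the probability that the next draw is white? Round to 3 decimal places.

The likelihood of the observed sequence under each hypothesis: P(data | bowl A) = (2/5)(2/5)(2/5)(3/5)(3/5) = 0.02304; P(data | bowl B) = (3/12)(3/12)(3/12)(9/12)(9/12) = 0.0087891; P(data | bowl C) = (1/10)(1/10)(1/10)(9/10)(9/10) = 0.00081; P(data | bowl D) = (3/12)(3/12)(3/12)(9/12)(9/12) = 0.0087891; P(data | bowl E) = (1/10)(1/10)(1/10)(9/10)(9/10) = 0.00081.
Multiplying each by its prior: 1/5 · 0.02304 = 0.004608, 1/5 · 0.0087891 = 0.0017578, 1/5 · 0.00081 = 0.000162, 1/5 · 0.0087891 = 0.0017578, 1/5 · 0.00081 = 0.000162; these sum to 0.0084476.
Dividing through by the total gives posterior P(bowl A | data) = 0.54548, P(bowl B | data) = 0.20808, P(bowl C | data) = 0.019177, P(bowl D | data) = 0.20808, P(bowl E | data) = 0.019177.
So P(white next | data) = Σ P(white next | H) P(H | data) = (3/5)(0.54548) + (3/4)(0.20808) + (9/10)(0.019177) + (3/4)(0.20808) + (9/10)(0.019177) = 0.67393.

0.674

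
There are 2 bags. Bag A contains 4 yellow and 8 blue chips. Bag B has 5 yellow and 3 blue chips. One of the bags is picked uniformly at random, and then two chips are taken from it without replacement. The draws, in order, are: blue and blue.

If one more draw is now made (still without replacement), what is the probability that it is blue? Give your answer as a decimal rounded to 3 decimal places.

0.513

The likelihood of the observed sequence under each hypothesis: P(data | bag A) = (8/12)(7/11) = 0.42424; P(data | bag B) = (3/8)(2/7) = 0.10714.
Multiplying each by its prior: 1/2 · 0.42424 = 0.21212, 1/2 · 0.10714 = 0.053571; with total 0.26569.
Dividing through by the total gives posterior P(bag A | data) = 0.79837, P(bag B | data) = 0.20163.
Averaging over the posterior, P(blue next | data) = (3/5)(0.79837) + (1/6)(0.20163) = 0.51263.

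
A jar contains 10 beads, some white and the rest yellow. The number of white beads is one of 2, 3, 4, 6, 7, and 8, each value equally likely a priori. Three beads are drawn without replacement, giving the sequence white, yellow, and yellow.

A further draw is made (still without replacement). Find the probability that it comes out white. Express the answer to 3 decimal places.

Under each hypothesis, the probability of the observed sequence is: P(data | r = 2) = (2/10)(8/9)(7/8) = 7/45; P(data | r = 3) = (3/10)(7/9)(6/8) = 7/40; P(data | r = 4) = (4/10)(6/9)(5/8) = 1/6; P(data | r = 6) = (6/10)(4/9)(3/8) = 1/10; P(data | r = 7) = (7/10)(3/9)(2/8) = 7/120; P(data | r = 8) = (8/10)(2/9)(1/8) = 1/45.
Multiplying each by its prior: 1/6 · 7/45 = 7/270, 1/6 · 7/40 = 7/240, 1/6 · 1/6 = 1/36, 1/6 · 1/10 = 1/60, 1/6 · 7/120 = 7/720, 1/6 · 1/45 = 1/270; these sum to 61/540.
Normalising, the posterior is P(r = 2 | data) = 14/61, P(r = 3 | data) = 63/244, P(r = 4 | data) = 15/61, P(r = 6 | data) = 9/61, P(r = 7 | data) = 21/244, P(r = 8 | data) = 2/61.
So P(white next | data) = Σ P(white next | H) P(H | data) = (1/7)(14/61) + (2/7)(63/244) + (3/7)(15/61) + (5/7)(9/61) + (6/7)(21/244) + (1)(2/61) = 181/427.

0.424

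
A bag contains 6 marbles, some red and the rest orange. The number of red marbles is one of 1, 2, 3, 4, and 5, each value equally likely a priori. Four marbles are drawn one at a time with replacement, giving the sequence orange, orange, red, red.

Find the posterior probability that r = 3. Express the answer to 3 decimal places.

Compute the likelihood of the observed sequence for each case: P(data | r = 1) = (5/6)(5/6)(1/6)(1/6) = 0.01929; P(data | r = 2) = (4/6)(4/6)(2/6)(2/6) = 0.049383; P(data | r = 3) = (3/6)(3/6)(3/6)(3/6) = 0.0625; P(data | r = 4) = (2/6)(2/6)(4/6)(4/6) = 0.049383; P(data | r = 5) = (1/6)(1/6)(5/6)(5/6) = 0.01929.
Weighting by the prior gives 1/5 · 0.01929 = 0.003858, 1/5 · 0.049383 = 0.0098765, 1/5 · 0.0625 = 0.0125, 1/5 · 0.049383 = 0.0098765, 1/5 · 0.01929 = 0.003858; with total 0.039969.
By Bayes' rule, P(r = 3 | data) = (0.0125) / (0.039969) = 0.31274.

0.313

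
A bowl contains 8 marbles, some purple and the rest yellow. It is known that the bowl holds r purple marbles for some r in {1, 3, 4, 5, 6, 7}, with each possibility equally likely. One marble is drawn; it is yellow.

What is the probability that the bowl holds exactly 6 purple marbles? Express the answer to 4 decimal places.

For each hypothesis, P(data | H) works out to: P(data | r = 1) = (7/8) = 7/8; P(data | r = 3) = (5/8) = 5/8; P(data | r = 4) = (4/8) = 1/2; P(data | r = 5) = (3/8) = 3/8; P(data | r = 6) = (2/8) = 1/4; P(data | r = 7) = (1/8) = 1/8.
The prior-weighted likelihoods are 1/6 · 7/8 = 7/48, 1/6 · 5/8 = 5/48, 1/6 · 1/2 = 1/12, 1/6 · 3/8 = 1/16, 1/6 · 1/4 = 1/24, 1/6 · 1/8 = 1/48; these sum to 11/24.
By Bayes' rule, P(r = 6 | data) = (1/24) / (11/24) = 1/11.

0.0909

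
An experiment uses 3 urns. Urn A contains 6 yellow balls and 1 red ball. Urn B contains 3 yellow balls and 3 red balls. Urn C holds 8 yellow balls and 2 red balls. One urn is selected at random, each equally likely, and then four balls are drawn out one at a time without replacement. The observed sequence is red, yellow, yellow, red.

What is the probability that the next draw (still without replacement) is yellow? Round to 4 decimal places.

0.5909

Under each hypothesis, the probability of the observed sequence is: P(data | urn A) = (1/7)(6/6)(5/5)(0/4) = 0; P(data | urn B) = (3/6)(3/5)(2/4)(2/3) = 1/10; P(data | urn C) = (2/10)(8/9)(7/8)(1/7) = 1/45.
Multiplying each by its prior: 1/3 · 0 = 0, 1/3 · 1/10 = 1/30, 1/3 · 1/45 = 1/135; these sum to 11/270.
Normalising, the posterior is P(urn A | data) = 0, P(urn B | data) = 9/11, P(urn C | data) = 2/11.
The predictive probability is P(yellow next | data) = (1/2)(9/11) + (1)(2/11) = 13/22.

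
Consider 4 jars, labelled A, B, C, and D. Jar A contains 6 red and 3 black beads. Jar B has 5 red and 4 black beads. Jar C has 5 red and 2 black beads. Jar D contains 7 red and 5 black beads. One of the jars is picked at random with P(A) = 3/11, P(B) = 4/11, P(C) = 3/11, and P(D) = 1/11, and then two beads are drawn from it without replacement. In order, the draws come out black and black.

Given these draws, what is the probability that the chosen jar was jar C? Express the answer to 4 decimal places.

For each hypothesis, P(data | H) works out to: P(data | jar A) = (3/9)(2/8) = 0.083333; P(data | jar B) = (4/9)(3/8) = 0.16667; P(data | jar C) = (2/7)(1/6) = 0.047619; P(data | jar D) = (5/12)(4/11) = 0.15152.
The prior-weighted likelihoods are 3/11 · 0.083333 = 0.022727, 4/11 · 0.16667 = 0.060606, 3/11 · 0.047619 = 0.012987, 1/11 · 0.15152 = 0.013774; with total 0.11009.
By Bayes' rule, P(jar C | data) = (0.012987) / (0.11009) = 0.11796.

0.1180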